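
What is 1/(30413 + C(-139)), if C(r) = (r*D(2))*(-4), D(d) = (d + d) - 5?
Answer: 1/29857 ≈ 3.3493e-5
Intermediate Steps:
D(d) = -5 + 2*d (D(d) = 2*d - 5 = -5 + 2*d)
C(r) = 4*r (C(r) = (r*(-5 + 2*2))*(-4) = (r*(-5 + 4))*(-4) = (r*(-1))*(-4) = -r*(-4) = 4*r)
1/(30413 + C(-139)) = 1/(30413 + 4*(-139)) = 1/(30413 - 556) = 1/29857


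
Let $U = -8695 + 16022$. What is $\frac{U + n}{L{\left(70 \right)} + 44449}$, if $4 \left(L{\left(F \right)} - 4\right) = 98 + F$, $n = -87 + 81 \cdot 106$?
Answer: $\frac{15826}{44495} \approx 0.35568$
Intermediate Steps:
$n = 8499$ ($n = -87 + 8586 = 8499$)
$L{\left(F \right)} = \frac{57}{2} + \frac{F}{4}$ ($L{\left(F \right)} = 4 + \frac{98 + F}{4} = 4 + \left(\frac{49}{2} + \frac{F}{4}\right) = \frac{57}{2} + \frac{F}{4}$)
$U = 7327$
$\frac{U + n}{L{\left(70 \right)} + 44449} = \frac{7327 + 8499}{\left(\frac{57}{2} + \frac{1}{4} \cdot 70\right) + 44449} = \frac{15826}{\left(\frac{57}{2} + \frac{35}{2}\right) + 44449} = \frac{15826}{46 + 44449} = \frac{15826}{44495}$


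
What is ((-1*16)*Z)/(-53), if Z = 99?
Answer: 1584/53 ≈ 29.887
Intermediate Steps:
((-1*16)*Z)/(-53) = (-1*16*99)/(-53) = -16*99*(-1/53) = -1584*(-1/53) = 1584/53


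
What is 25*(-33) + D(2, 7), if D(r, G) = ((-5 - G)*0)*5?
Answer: -825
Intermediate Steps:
D(r, G) = 0 (D(r, G) = 0*5 = 0)
25*(-33) + D(2, 7) = 25*(-33) + 0 = -825 + 0 = -825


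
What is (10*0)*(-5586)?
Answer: 0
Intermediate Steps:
(10*0)*(-5586) = 0*(-5586) = 0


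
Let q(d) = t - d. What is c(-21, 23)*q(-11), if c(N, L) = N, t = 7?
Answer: -378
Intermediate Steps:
q(d) = 7 - d
c(-21, 23)*q(-11) = -21*(7 - 1*(-11)) = -21*(7 + 11) = -21*18 = -378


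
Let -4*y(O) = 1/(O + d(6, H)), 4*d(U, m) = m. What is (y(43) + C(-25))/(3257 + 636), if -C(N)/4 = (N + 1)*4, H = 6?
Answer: 68351/692954 ≈ 0.098637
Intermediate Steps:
d(U, m) = m/4
C(N) = -16 - 16*N (C(N) = -4*(N + 1)*4 = -4*(1 + N)*4 = -4*(4 + 4*N) = -16 - 16*N)
y(O) = -1/(4*(3/2 + O)) (y(O) = -1/(4*(O + (1/4)*6)) = -1/(4*(O + 3/2)) = -1/(4*(3/2 + O)))
(y(43) + C(-25))/(3257 + 636) = (-1/(6 + 4*43) + (-16 - 16*(-25)))/(3257 + 636) = (-1/(6 + 172) + (-16 + 400))/3893 = (-1/178 + 384)*(1/3893) = (68351/178)*(1/3893) = 68351/692954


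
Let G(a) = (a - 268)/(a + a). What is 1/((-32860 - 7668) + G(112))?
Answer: -56/2269607 ≈ -2.4674e-5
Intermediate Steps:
G(a) = (-268 + a)/(2*a) (G(a) = (-268 + a)/((2*a)) = (-268 + a)*(1/(2*a)) = (-268 + a)/(2*a))
1/((-32860 - 7668) + G(112)) = 1/((-32860 - 7668) + (1/2)*(-268 + 112)/112) = 1/(-40528 + (1/2)*(1/112)*(-156)) = 1/(-40528 - 39/56) = 1/(-2269607/56) = -56/2269607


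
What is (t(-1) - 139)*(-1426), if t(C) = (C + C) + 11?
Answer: 185380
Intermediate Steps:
t(C) = 11 + 2*C (t(C) = 2*C + 11 = 11 + 2*C)
(t(-1) - 139)*(-1426) = ((11 + 2*(-1)) - 139)*(-1426) = ((11 - 2) - 139)*(-1426) = (9 - 139)*(-1426) = -130*(-1426) = 185380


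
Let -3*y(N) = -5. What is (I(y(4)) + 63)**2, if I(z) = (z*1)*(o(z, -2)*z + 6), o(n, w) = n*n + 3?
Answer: 52027369/6561 ≈ 7929.8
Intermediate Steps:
o(n, w) = 3 + n**2 (o(n, w) = n**2 + 3 = 3 + n**2)
y(N) = 5/3 (y(N) = -1/3*(-5) = 5/3)
I(z) = z*(6 + z*(3 + z**2)) (I(z) = (z*1)*((3 + z**2)*z + 6) = z*(z*(3 + z**2) + 6) = z*(6 + z*(3 + z**2)))
(I(y(4)) + 63)**2 = (5*(6 + 5*(3 + (5/3)**2)/3)/3 + 63)**2 = (5*(6 + 5*(3 + 25/9)/3)/3 + 63)**2 = (5*(6 + (5/3)*(52/9))/3 + 63)**2 = (5*(6 + 260/27)/3 + 63)**2 = ((5/3)*(422/27) + 63)**2 = (2110/81 + 63)**2 = (7213/81)**2 = 52027369/6561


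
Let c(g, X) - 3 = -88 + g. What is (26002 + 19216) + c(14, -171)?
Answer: 45147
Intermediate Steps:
c(g, X) = -85 + g (c(g, X) = 3 + (-88 + g) = -85 + g)
(26002 + 19216) + c(14, -171) = (26002 + 19216) + (-85 + 14) = 45218 - 71 = 45147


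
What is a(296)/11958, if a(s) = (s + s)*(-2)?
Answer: -592/5979 ≈ -0.099013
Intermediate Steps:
a(s) = -4*s (a(s) = (2*s)*(-2) = -4*s)
a(296)/11958 = -4*296/11958 = -1184*1/11958 = -592/5979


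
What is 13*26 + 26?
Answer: 364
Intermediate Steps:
13*26 + 26 = 338 + 26 = 364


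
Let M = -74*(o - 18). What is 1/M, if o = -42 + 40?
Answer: 1/1480 ≈ 0.00067568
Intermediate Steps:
o = -2
M = 1480 (M = -74*(-2 - 18) = -74*(-20) = 1480)
1/M = 1/1480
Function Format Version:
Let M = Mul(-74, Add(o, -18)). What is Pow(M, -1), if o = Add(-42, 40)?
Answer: Rational(1, 1480) ≈ 0.00067568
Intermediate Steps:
o = -2
M = 1480 (M = Mul(-74, Add(-2, -18)) = Mul(-74, -20) = 1480)
Pow(M, -1) = Pow(1480, -1) = Rational(1, 1480)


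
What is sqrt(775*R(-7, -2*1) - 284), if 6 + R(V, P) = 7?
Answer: sqrt(491) ≈ 22.159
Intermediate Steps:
R(V, P) = 1 (R(V, P) = -6 + 7 = 1)
sqrt(775*R(-7, -2*1) - 284) = sqrt(775*1 - 284) = sqrt(775 - 284) = sqrt(491)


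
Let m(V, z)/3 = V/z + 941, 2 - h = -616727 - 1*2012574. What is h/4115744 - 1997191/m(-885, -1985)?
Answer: -1630181415937951/2307413674464 ≈ -706.50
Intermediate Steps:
h = 2629303 (h = 2 - (-616727 - 1*2012574) = 2 - (-616727 - 2012574) = 2 - 1*(-2629301) = 2 + 2629301 = 2629303)
m(V, z) = 2823 + 3*V/z (m(V, z) = 3*(V/z + 941) = 3*(941 + V/z) = 2823 + 3*V/z)
h/4115744 - 1997191/m(-885, -1985) = 2629303/4115744 - 1997191/(2823 + 3*(-885)/(-1985)) = 2629303*(1/4115744) - 1997191/(2823 + 3*(-885)*(-1/1985)) = 2629303/4115744 - 1997191/(2823 + 531/397) = 2629303/4115744 - 1997191/1121262/397 = 2629303/4115744 - 1997191*397/1121262 = 2629303/4115744 - 792884827/1121262 = -1630181415937951/2307413674464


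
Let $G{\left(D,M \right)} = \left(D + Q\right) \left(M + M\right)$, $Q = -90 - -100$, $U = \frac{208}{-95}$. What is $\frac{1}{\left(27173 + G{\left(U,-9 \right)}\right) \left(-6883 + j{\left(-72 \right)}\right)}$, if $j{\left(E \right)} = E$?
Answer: $- \frac{19}{3572197889} \approx -5.3189 \cdot 10^{-9}$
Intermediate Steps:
$U = - \frac{208}{95}$ ($U = 208 \left(- \frac{1}{95}\right) = - \frac{208}{95} \approx -2.1895$)
$Q = 10$ ($Q = -90 + 100 = 10$)
$G{\left(D,M \right)} = 2 M \left(10 + D\right)$ ($G{\left(D,M \right)} = \left(D + 10\right) \left(M + M\right) = \left(10 + D\right) 2 M = 2 M \left(10 + D\right)$)
$\frac{1}{\left(27173 + G{\left(U,-9 \right)}\right) \left(-6883 + j{\left(-72 \right)}\right)} = \frac{1}{\left(27173 + 2 \left(-9\right) \left(10 - \frac{208}{95}\right)\right) \left(-6883 - 72\right)} = \frac{1}{\left(27173 + 2 \left(-9\right) \frac{742}{95}\right) \left(-6955\right)} = \frac{1}{\left(27173 - \frac{13356}{95}\right) \left(-6955\right)} = \frac{1}{\frac{2568079}{95} \left(-6955\right)} = \frac{1}{- \frac{3572197889}{19}} = - \frac{19}{3572197889}$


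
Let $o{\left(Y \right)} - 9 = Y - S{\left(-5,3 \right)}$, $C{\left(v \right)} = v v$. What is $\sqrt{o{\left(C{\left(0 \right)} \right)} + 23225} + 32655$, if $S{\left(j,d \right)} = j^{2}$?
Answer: $32655 + \sqrt{23209} \approx 32807.0$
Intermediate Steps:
$C{\left(v \right)} = v^{2}$
$o{\left(Y \right)} = -16 + Y$ ($o{\left(Y \right)} = 9 + \left(Y - \left(-5\right)^{2}\right) = 9 + \left(Y - 25\right) = 9 + \left(-25 + Y\right) = -16 + Y$)
$\sqrt{o{\left(C{\left(0 \right)} \right)} + 23225} + 32655 = \sqrt{\left(-16 + 0^{2}\right) + 23225} + 32655 = \sqrt{\left(-16 + 0\right) + 23225} + 32655 = \sqrt{-16 + 23225} + 32655 = \sqrt{23209} + 32655 = 32655 + \sqrt{23209}$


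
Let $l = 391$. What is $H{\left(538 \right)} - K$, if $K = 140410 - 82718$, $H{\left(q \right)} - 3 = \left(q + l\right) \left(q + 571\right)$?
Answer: $972572$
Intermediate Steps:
$H{\left(q \right)} = 3 + \left(391 + q\right) \left(571 + q\right)$ ($H{\left(q \right)} = 3 + \left(q + 391\right) \left(q + 571\right) = 3 + \left(391 + q\right) \left(571 + q\right)$)
$K = 57692$ ($K = 140410 - 82718 = 57692$)
$H{\left(538 \right)} - K = \left(223264 + 538^{2} + 962 \cdot 538\right) - 57692 = \left(223264 + 289444 + 517556\right) - 57692 = 1030264 - 57692 = 972572$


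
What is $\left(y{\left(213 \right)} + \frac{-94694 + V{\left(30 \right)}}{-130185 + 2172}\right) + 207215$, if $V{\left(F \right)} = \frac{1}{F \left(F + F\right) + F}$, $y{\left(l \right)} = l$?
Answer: $\frac{48593042722139}{234263790} \approx 2.0743 \cdot 10^{5}$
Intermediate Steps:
$V{\left(F \right)} = \frac{1}{F + 2 F^{2}}$ ($V{\left(F \right)} = \frac{1}{F 2 F + F} = \frac{1}{2 F^{2} + F} = \frac{1}{F + 2 F^{2}}$)
$\left(y{\left(213 \right)} + \frac{-94694 + V{\left(30 \right)}}{-130185 + 2172}\right) + 207215 = \left(213 + \frac{-94694 + \frac{1}{30 \left(1 + 2 \cdot 30\right)}}{-130185 + 2172}\right) + 207215 = \left(213 + \frac{-94694 + \frac{1}{30 \left(1 + 60\right)}}{-128013}\right) + 207215 = \left(213 + \left(-94694 + \frac{1}{30 \cdot 61}\right) \left(- \frac{1}{128013}\right)\right) + 207215 = \left(213 + \left(-94694 + \frac{1}{30} \cdot \frac{1}{61}\right) \left(- \frac{1}{128013}\right)\right) + 207215 = \left(213 + \left(-94694 + \frac{1}{1830}\right) \left(- \frac{1}{128013}\right)\right) + 207215 = \left(213 - - \frac{173290019}{234263790}\right) + 207215 = \left(213 + \frac{173290019}{234263790}\right) + 207215 = \frac{50071477289}{234263790} + 207215 = \frac{48593042722139}{234263790}$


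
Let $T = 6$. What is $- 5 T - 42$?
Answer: $-72$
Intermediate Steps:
$- 5 T - 42 = \left(-5\right) 6 - 42 = -30 - 42 = -72$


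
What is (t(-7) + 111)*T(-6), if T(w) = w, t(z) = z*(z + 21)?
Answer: -78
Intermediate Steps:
t(z) = z*(21 + z)
(t(-7) + 111)*T(-6) = (-7*(21 - 7) + 111)*(-6) = (-7*14 + 111)*(-6) = (-98 + 111)*(-6) = 13*(-6) = -78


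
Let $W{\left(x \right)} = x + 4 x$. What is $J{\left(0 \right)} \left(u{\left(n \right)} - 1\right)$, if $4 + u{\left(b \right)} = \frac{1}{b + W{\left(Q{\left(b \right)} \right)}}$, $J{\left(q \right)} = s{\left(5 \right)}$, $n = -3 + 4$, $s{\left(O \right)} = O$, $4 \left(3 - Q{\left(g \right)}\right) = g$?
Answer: $- \frac{1455}{59} \approx -24.661$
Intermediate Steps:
$Q{\left(g \right)} = 3 - \frac{g}{4}$
$n = 1$
$J{\left(q \right)} = 5$
$W{\left(x \right)} = 5 x$
$u{\left(b \right)} = -4 + \frac{1}{15 - \frac{b}{4}}$ ($u{\left(b \right)} = -4 + \frac{1}{b + 5 \left(3 - \frac{b}{4}\right)} = -4 + \frac{1}{b - \left(-15 + \frac{5 b}{4}\right)} = -4 + \frac{1}{15 - \frac{b}{4}}$)
$J{\left(0 \right)} \left(u{\left(n \right)} - 1\right) = 5 \left(\frac{4 \left(-59 + 1\right)}{60 - 1} - 1\right) = 5 \left(4 \frac{1}{60 - 1} \left(-58\right) - 1\right) = 5 \left(4 \cdot \frac{1}{59} \left(-58\right) - 1\right) = 5 \left(- \frac{232}{59} - 1\right) = 5 \left(- \frac{291}{59}\right) = - \frac{1455}{59}$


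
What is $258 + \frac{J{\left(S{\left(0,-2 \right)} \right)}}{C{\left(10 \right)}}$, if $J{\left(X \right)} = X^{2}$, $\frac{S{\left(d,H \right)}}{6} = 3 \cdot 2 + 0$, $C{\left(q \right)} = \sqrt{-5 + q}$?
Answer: $258 + \frac{1296 \sqrt{5}}{5} \approx 837.59$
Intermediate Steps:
$S{\left(d,H \right)} = 36$ ($S{\left(d,H \right)} = 6 \left(3 \cdot 2 + 0\right) = 6 \left(6 + 0\right) = 6 \cdot 6 = 36$)
$258 + \frac{J{\left(S{\left(0,-2 \right)} \right)}}{C{\left(10 \right)}} = 258 + \frac{36^{2}}{\sqrt{-5 + 10}} = 258 + \frac{1296}{\sqrt{5}} = 258 + 1296 \frac{\sqrt{5}}{5} = 258 + \frac{1296 \sqrt{5}}{5}$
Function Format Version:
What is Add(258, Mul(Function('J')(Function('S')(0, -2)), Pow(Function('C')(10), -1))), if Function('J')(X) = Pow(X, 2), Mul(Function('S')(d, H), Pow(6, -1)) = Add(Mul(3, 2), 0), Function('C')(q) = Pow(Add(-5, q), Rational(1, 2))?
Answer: Add(258, Mul(Rational(1296, 5), Pow(5, Rational(1, 2)))) ≈ 837.59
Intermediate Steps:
Function('S')(d, H) = 36 (Function('S')(d, H) = Mul(6, Add(Mul(3, 2), 0)) = Mul(6, Add(6, 0)) = Mul(6, 6) = 36)
Add(258, Mul(Function('J')(Function('S')(0, -2)), Pow(Function('C')(10), -1))) = Add(258, Mul(Pow(36, 2), Pow(Pow(Add(-5, 10), Rational(1, 2)), -1))) = Add(258, Mul(1296, Pow(Pow(5, Rational(1, 2)), -1))) = Add(258, Mul(1296, Mul(Rational(1, 5), Pow(5, Rational(1, 2))))) = Add(258, Mul(Rational(1296, 5), Pow(5, Rational(1, 2))))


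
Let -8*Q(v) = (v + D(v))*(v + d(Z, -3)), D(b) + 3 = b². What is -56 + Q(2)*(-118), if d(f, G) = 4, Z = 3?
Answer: 419/2 ≈ 209.50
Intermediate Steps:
D(b) = -3 + b²
Q(v) = -(4 + v)*(-3 + v + v²)/8 (Q(v) = -(v + (-3 + v²))*(v + 4)/8 = -(-3 + v + v²)*(4 + v)/8 = -(4 + v)*(-3 + v + v²)/8)
-56 + Q(2)*(-118) = -56 + (3/2 - 5/8*2² - ⅛*2 - ⅛*2³)*(-118) = -56 + (3/2 - 5/8*4 - ¼ - ⅛*8)*(-118) = -56 + (3/2 - 5/2 - ¼ - 1)*(-118) = -56 - 9/4*(-118) = -56 + 531/2 = 419/2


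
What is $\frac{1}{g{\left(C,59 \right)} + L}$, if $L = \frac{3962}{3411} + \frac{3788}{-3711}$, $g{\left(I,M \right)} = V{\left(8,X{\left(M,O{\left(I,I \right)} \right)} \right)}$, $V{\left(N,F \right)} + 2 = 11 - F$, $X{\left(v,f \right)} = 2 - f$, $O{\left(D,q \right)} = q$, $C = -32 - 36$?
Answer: $- \frac{4219407}{256789789} \approx -0.016431$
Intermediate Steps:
$C = -68$ ($C = -32 - 36 = -68$)
$V{\left(N,F \right)} = 9 - F$ ($V{\left(N,F \right)} = -2 - \left(-11 + F\right) = 9 - F$)
$g{\left(I,M \right)} = 7 + I$ ($g{\left(I,M \right)} = 9 - \left(2 - I\right) = 9 + \left(-2 + I\right) = 7 + I$)
$L = \frac{594038}{4219407}$ ($L = 3962 \cdot \frac{1}{3411} + 3788 \left(- \frac{1}{3711}\right) = \frac{3962}{3411} - \frac{3788}{3711} = \frac{594038}{4219407} \approx 0.14079$)
$\frac{1}{g{\left(C,59 \right)} + L} = \frac{1}{\left(7 - 68\right) + \frac{594038}{4219407}} = \frac{1}{-61 + \frac{594038}{4219407}} = \frac{1}{- \frac{256789789}{4219407}} = - \frac{4219407}{256789789}$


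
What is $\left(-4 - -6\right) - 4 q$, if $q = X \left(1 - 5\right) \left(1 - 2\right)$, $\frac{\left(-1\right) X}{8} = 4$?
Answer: $514$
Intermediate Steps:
$X = -32$ ($X = \left(-8\right) 4 = -32$)
$q = -128$ ($q = - 32 \left(1 - 5\right) \left(1 - 2\right) = \left(-32\right) \left(-4\right) \left(1 - 2\right) = 128 \left(-1\right) = -128$)
$\left(-4 - -6\right) - 4 q = \left(-4 - -6\right) - -512 = \left(-4 + 6\right) + 512 = 2 + 512 = 514$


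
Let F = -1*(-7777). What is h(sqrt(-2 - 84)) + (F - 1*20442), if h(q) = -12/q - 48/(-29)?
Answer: -367237/29 + 6*I*sqrt(86)/43 ≈ -12663.0 + 1.294*I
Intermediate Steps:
F = 7777
h(q) = 48/29 - 12/q (h(q) = -12/q - 48*(-1/29) = -12/q + 48/29 = 48/29 - 12/q)
h(sqrt(-2 - 84)) + (F - 1*20442) = (48/29 - 12/sqrt(-2 - 84)) + (7777 - 1*20442) = (48/29 - 12*(-I*sqrt(86)/86)) + (7777 - 20442) = (48/29 - 12*(-I*sqrt(86)/86)) - 12665 = (48/29 - (-6)*I*sqrt(86)/43) - 12665 = (48/29 + 6*I*sqrt(86)/43) - 12665 = -367237/29 + 6*I*sqrt(86)/43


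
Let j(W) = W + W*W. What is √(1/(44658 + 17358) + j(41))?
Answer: √103481014857/7752 ≈ 41.497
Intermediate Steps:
j(W) = W + W²
√(1/(44658 + 17358) + j(41)) = √(1/(44658 + 17358) + 41*(1 + 41)) = √(1/62016 + 41*42) = √(1/62016 + 1722) = √(106791553/62016) = √103481014857/7752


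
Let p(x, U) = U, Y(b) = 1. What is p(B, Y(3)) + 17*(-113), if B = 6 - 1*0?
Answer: -1920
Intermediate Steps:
B = 6 (B = 6 + 0 = 6)
p(B, Y(3)) + 17*(-113) = 1 + 17*(-113) = 1 - 1921 = -1920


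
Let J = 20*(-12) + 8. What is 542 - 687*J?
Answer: 159926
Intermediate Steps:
J = -232 (J = -240 + 8 = -232)
542 - 687*J = 542 - 687*(-232) = 542 + 159384 = 159926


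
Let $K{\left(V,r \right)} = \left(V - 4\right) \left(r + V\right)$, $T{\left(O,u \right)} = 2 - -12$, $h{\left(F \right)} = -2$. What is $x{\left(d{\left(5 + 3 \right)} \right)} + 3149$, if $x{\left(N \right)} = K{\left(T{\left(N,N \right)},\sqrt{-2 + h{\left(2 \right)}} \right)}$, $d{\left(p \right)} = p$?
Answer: $3289 + 20 i \approx 3289.0 + 20.0 i$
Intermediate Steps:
$T{\left(O,u \right)} = 14$ ($T{\left(O,u \right)} = 2 + 12 = 14$)
$K{\left(V,r \right)} = \left(-4 + V\right) \left(V + r\right)$
$x{\left(N \right)} = 140 + 20 i$ ($x{\left(N \right)} = 14^{2} - 56 - 4 \sqrt{-2 - 2} + 14 \sqrt{-2 - 2} = 196 - 56 - 4 \sqrt{-4} + 14 \sqrt{-4} = 196 - 56 - 4 \cdot 2 i + 14 \cdot 2 i = 196 - 56 - 8 i + 28 i = 140 + 20 i$)
$x{\left(d{\left(5 + 3 \right)} \right)} + 3149 = \left(140 + 20 i\right) + 3149 = 3289 + 20 i$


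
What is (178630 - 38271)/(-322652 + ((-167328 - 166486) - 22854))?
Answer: -140359/679320 ≈ -0.20662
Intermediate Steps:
(178630 - 38271)/(-322652 + ((-167328 - 166486) - 22854)) = 140359/(-322652 + (-333814 - 22854)) = 140359/(-322652 - 356668) = 140359/(-679320) = 140359*(-1/679320) = -140359/679320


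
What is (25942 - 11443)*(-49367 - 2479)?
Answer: -751715154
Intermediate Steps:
(25942 - 11443)*(-49367 - 2479) = 14499*(-51846) = -751715154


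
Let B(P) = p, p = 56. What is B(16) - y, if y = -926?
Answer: 982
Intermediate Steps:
B(P) = 56
B(16) - y = 56 - 1*(-926) = 56 + 926 = 982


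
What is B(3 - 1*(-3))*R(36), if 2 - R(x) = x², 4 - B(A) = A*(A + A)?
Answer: 87992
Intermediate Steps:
B(A) = 4 - 2*A² (B(A) = 4 - A*(A + A) = 4 - A*2*A = 4 - 2*A²)
R(x) = 2 - x²
B(3 - 1*(-3))*R(36) = (4 - 2*(3 - 1*(-3))²)*(2 - 1*36²) = (4 - 2*(3 + 3)²)*(2 - 1*1296) = (4 - 2*6²)*(2 - 1296) = (4 - 2*36)*(-1294) = (4 - 72)*(-1294) = -68*(-1294) = 87992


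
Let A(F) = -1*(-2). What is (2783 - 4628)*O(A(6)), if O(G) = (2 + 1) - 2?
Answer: -1845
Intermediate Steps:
A(F) = 2
O(G) = 1 (O(G) = 3 - 2 = 1)
(2783 - 4628)*O(A(6)) = (2783 - 4628)*1 = -1845*1 = -1845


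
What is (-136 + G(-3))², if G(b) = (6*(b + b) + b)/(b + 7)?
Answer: 339889/16 ≈ 21243.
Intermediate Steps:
G(b) = 13*b/(7 + b) (G(b) = (6*(2*b) + b)/(7 + b) = (12*b + b)/(7 + b) = (13*b)/(7 + b) = 13*b/(7 + b))
(-136 + G(-3))² = (-136 + 13*(-3)/(7 - 3))² = (-136 + 13*(-3)/4)² = (-136 + 13*(-3)*(¼))² = (-136 - 39/4)² = (-583/4)² = 339889/16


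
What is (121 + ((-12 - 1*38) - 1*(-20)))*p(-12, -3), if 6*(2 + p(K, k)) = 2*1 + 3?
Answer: -637/6 ≈ -106.17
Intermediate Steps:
p(K, k) = -7/6 (p(K, k) = -2 + (2*1 + 3)/6 = -2 + (2 + 3)/6 = -2 + (1/6)*5 = -2 + 5/6 = -7/6)
(121 + ((-12 - 1*38) - 1*(-20)))*p(-12, -3) = (121 + ((-12 - 1*38) - 1*(-20)))*(-7/6) = (121 + ((-12 - 38) + 20))*(-7/6) = (121 + (-50 + 20))*(-7/6) = (121 - 30)*(-7/6) = 91*(-7/6) = -637/6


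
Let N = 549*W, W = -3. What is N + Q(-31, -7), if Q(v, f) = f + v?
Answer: -1685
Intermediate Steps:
N = -1647 (N = 549*(-3) = -1647)
N + Q(-31, -7) = -1647 + (-7 - 31) = -1647 - 38 = -1685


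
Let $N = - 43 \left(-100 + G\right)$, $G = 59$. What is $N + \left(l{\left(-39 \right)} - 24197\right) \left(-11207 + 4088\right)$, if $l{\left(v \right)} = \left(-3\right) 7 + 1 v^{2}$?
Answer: $161581706$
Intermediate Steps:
$N = 1763$ ($N = - 43 \left(-100 + 59\right) = \left(-43\right) \left(-41\right) = 1763$)
$l{\left(v \right)} = -21 + v^{2}$
$N + \left(l{\left(-39 \right)} - 24197\right) \left(-11207 + 4088\right) = 1763 + \left(\left(-21 + \left(-39\right)^{2}\right) - 24197\right) \left(-11207 + 4088\right) = 1763 + \left(\left(-21 + 1521\right) - 24197\right) \left(-7119\right) = 1763 + \left(1500 - 24197\right) \left(-7119\right) = 1763 - -161579943 = 1763 + 161579943 = 161581706$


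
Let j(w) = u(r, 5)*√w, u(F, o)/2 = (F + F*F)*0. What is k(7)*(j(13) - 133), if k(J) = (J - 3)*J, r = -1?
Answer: -3724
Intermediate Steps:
u(F, o) = 0 (u(F, o) = 2*((F + F*F)*0) = 2*((F + F²)*0) = 2*0 = 0)
k(J) = J*(-3 + J) (k(J) = (-3 + J)*J = J*(-3 + J))
j(w) = 0 (j(w) = 0*√w = 0)
k(7)*(j(13) - 133) = (7*(-3 + 7))*(0 - 133) = (7*4)*(-133) = 28*(-133) = -3724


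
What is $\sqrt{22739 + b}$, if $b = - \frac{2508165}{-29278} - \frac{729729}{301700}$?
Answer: $\frac{\sqrt{90852271858301940953}}{63094090} \approx 151.07$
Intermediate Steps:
$b = \frac{52524883917}{630940900}$ ($b = \left(-2508165\right) \left(- \frac{1}{29278}\right) - \frac{104247}{43100} = \frac{2508165}{29278} - \frac{104247}{43100} = \frac{52524883917}{630940900} \approx 83.249$)
$\sqrt{22739 + b} = \sqrt{22739 + \frac{52524883917}{630940900}} = \sqrt{\frac{14399490009017}{630940900}} = \frac{\sqrt{90852271858301940953}}{63094090}$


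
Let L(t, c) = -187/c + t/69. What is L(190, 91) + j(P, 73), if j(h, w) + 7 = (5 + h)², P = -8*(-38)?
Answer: 599485633/6279 ≈ 95475.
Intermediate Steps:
P = 304
j(h, w) = -7 + (5 + h)²
L(t, c) = -187/c + t/69 (L(t, c) = -187/c + t*(1/69) = -187/c + t/69)
L(190, 91) + j(P, 73) = (-187/91 + (1/69)*190) + (-7 + (5 + 304)²) = (-187*1/91 + 190/69) + (-7 + 309²) = (-187/91 + 190/69) + (-7 + 95481) = 4387/6279 + 95474 = 599485633/6279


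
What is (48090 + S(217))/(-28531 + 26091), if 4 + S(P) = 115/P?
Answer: -10434777/529480 ≈ -19.708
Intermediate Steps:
S(P) = -4 + 115/P
(48090 + S(217))/(-28531 + 26091) = (48090 + (-4 + 115/217))/(-28531 + 26091) = (48090 + (-4 + 115*(1/217)))/(-2440) = (48090 + (-4 + 115/217))*(-1/2440) = (48090 - 753/217)*(-1/2440) = (10434777/217)*(-1/2440) = -10434777/529480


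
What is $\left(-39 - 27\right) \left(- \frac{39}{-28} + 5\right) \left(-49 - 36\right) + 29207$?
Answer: $\frac{910993}{14} \approx 65071.0$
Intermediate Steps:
$\left(-39 - 27\right) \left(- \frac{39}{-28} + 5\right) \left(-49 - 36\right) + 29207 = \left(-39 + \left(-35 + 8\right)\right) \left(\left(-39\right) \left(- \frac{1}{28}\right) + 5\right) \left(-85\right) + 29207 = \left(-39 - 27\right) \left(\frac{39}{28} + 5\right) \left(-85\right) + 29207 = - 66 \cdot \frac{179}{28} \left(-85\right) + 29207 = \left(-66\right) \left(- \frac{15215}{28}\right) + 29207 = \frac{502095}{14} + 29207 = \frac{910993}{14}$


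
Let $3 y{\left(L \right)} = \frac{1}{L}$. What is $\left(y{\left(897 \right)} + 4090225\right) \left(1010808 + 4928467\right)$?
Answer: $\frac{65372385200719900}{2691} \approx 2.4293 \cdot 10^{13}$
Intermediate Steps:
$y{\left(L \right)} = \frac{1}{3 L}$
$\left(y{\left(897 \right)} + 4090225\right) \left(1010808 + 4928467\right) = \left(\frac{1}{3 \cdot 897} + 4090225\right) \left(1010808 + 4928467\right) = \left(\frac{1}{3} \cdot \frac{1}{897} + 4090225\right) 5939275 = \left(\frac{1}{2691} + 4090225\right) 5939275 = \frac{11006795476}{2691} \cdot 5939275 = \frac{65372385200719900}{2691}$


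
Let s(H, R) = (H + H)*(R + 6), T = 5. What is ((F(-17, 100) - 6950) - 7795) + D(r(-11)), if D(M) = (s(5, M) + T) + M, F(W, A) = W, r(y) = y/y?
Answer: -14686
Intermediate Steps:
s(H, R) = 2*H*(6 + R) (s(H, R) = (2*H)*(6 + R) = 2*H*(6 + R))
r(y) = 1
D(M) = 65 + 11*M (D(M) = (2*5*(6 + M) + 5) + M = ((60 + 10*M) + 5) + M = (65 + 10*M) + M = 65 + 11*M)
((F(-17, 100) - 6950) - 7795) + D(r(-11)) = ((-17 - 6950) - 7795) + (65 + 11*1) = (-6967 - 7795) + (65 + 11) = -14762 + 76 = -14686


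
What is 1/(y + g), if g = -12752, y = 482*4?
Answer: -1/10824 ≈ -9.2387e-5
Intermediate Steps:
y = 1928
1/(y + g) = 1/(1928 - 12752) = 1/(-10824) = -1/10824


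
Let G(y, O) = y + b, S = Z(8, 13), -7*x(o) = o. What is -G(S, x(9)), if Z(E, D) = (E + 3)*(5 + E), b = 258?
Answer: -401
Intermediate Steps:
x(o) = -o/7
Z(E, D) = (3 + E)*(5 + E)
S = 143 (S = 15 + 8² + 8*8 = 15 + 64 + 64 = 143)
G(y, O) = 258 + y (G(y, O) = y + 258 = 258 + y)
-G(S, x(9)) = -(258 + 143) = -1*401 = -401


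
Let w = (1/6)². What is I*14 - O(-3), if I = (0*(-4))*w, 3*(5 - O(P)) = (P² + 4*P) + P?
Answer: -7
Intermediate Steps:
O(P) = 5 - 5*P/3 - P²/3 (O(P) = 5 - ((P² + 4*P) + P)/3 = 5 - (P² + 5*P)/3 = 5 + (-5*P/3 - P²/3) = 5 - 5*P/3 - P²/3)
w = 1/36 (w = (1*(⅙))² = (⅙)² = 1/36 ≈ 0.027778)
I = 0 (I = (0*(-4))*(1/36) = 0*(1/36) = 0)
I*14 - O(-3) = 0*14 - (5 - 5/3*(-3) - ⅓*(-3)²) = 0 - (5 + 5 - ⅓*9) = 0 - (5 + 5 - 3) = 0 - 1*7 = 0 - 7 = -7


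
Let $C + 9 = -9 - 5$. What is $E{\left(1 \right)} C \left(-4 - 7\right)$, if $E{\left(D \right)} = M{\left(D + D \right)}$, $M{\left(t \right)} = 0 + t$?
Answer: $506$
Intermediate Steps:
$C = -23$ ($C = -9 - 14 = -23$)
$M{\left(t \right)} = t$
$E{\left(D \right)} = 2 D$ ($E{\left(D \right)} = D + D = 2 D$)
$E{\left(1 \right)} C \left(-4 - 7\right) = 2 \cdot 1 \left(-23\right) \left(-4 - 7\right) = 2 \left(-23\right) \left(-4 - 7\right) = \left(-46\right) \left(-11\right) = 506$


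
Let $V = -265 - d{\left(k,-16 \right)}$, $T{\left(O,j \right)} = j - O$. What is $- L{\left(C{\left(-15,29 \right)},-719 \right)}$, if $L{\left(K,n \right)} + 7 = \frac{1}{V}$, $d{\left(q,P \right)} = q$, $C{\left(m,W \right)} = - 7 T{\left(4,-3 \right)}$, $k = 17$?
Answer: $\frac{1975}{282} \approx 7.0035$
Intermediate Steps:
$C{\left(m,W \right)} = 49$ ($C{\left(m,W \right)} = - 7 \left(-3 - 4\right) = \left(-7\right) \left(-7\right) = 49$)
$V = -282$ ($V = -265 - 17 = -282$)
$L{\left(K,n \right)} = - \frac{1975}{282}$ ($L{\left(K,n \right)} = -7 + \frac{1}{-282} = -7 - \frac{1}{282} = - \frac{1975}{282}$)
$- L{\left(C{\left(-15,29 \right)},-719 \right)} = \left(-1\right) \left(- \frac{1975}{282}\right) = \frac{1975}{282}$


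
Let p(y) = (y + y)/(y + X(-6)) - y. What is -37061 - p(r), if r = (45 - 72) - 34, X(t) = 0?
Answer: -37124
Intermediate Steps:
r = -61 (r = -27 - 34 = -61)
p(y) = 2 - y (p(y) = (y + y)/(y + 0) - y = (2*y)/y - y = 2 - y)
-37061 - p(r) = -37061 - (2 - 1*(-61)) = -37061 - (2 + 61) = -37061 - 1*63 = -37061 - 63 = -37124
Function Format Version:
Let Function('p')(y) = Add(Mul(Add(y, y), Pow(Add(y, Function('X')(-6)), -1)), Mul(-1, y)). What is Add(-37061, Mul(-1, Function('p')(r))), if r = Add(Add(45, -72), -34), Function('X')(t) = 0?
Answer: -37124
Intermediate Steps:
r = -61 (r = Add(-27, -34) = -61)
Function('p')(y) = Add(2, Mul(-1, y)) (Function('p')(y) = Add(Mul(Add(y, y), Pow(Add(y, 0), -1)), Mul(-1, y)) = Add(Mul(Mul(2, y), Pow(y, -1)), Mul(-1, y)) = Add(2, Mul(-1, y)))
Add(-37061, Mul(-1, Function('p')(r))) = Add(-37061, Mul(-1, Add(2, Mul(-1, -61)))) = Add(-37061, Mul(-1, Add(2, 61))) = Add(-37061, Mul(-1, 63)) = Add(-37061, -63) = -37124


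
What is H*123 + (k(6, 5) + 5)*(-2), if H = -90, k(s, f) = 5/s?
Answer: -33245/3 ≈ -11082.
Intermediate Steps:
H*123 + (k(6, 5) + 5)*(-2) = -90*123 + (5/6 + 5)*(-2) = -11070 + (5*(⅙) + 5)*(-2) = -11070 + (⅚ + 5)*(-2) = -11070 + (35/6)*(-2) = -11070 - 35/3 = -33245/3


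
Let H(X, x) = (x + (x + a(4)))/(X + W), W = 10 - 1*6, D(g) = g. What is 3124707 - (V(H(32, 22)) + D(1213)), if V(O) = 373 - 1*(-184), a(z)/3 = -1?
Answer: 3122937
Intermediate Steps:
a(z) = -3 (a(z) = 3*(-1) = -3)
W = 4 (W = 10 - 6 = 4)
H(X, x) = (-3 + 2*x)/(4 + X) (H(X, x) = (x + (x - 3))/(X + 4) = (x + (-3 + x))/(4 + X) = (-3 + 2*x)/(4 + X))
V(O) = 557 (V(O) = 373 + 184 = 557)
3124707 - (V(H(32, 22)) + D(1213)) = 3124707 - (557 + 1213) = 3124707 - 1*1770 = 3124707 - 1770 = 3122937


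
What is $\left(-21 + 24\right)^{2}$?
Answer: $9$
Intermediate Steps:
$\left(-21 + 24\right)^{2} = 3^{2} = 9$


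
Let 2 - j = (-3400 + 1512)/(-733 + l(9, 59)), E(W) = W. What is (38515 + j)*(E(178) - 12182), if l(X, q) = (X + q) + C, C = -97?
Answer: -176147092132/381 ≈ -4.6233e+8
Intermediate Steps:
l(X, q) = -97 + X + q (l(X, q) = (X + q) - 97 = -97 + X + q)
j = -182/381 (j = 2 - (-3400 + 1512)/(-733 + (-97 + 9 + 59)) = 2 - (-1888)/(-733 - 29) = 2 - (-1888)/(-762) = 2 - (-1888)*(-1)/762 = 2 - 1*944/381 = 2 - 944/381 = -182/381 ≈ -0.47769)
(38515 + j)*(E(178) - 12182) = (38515 - 182/381)*(178 - 12182) = (14674033/381)*(-12004) = -176147092132/381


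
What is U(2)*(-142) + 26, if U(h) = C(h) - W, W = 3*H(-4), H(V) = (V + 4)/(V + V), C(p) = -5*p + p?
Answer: 1162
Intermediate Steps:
C(p) = -4*p
H(V) = (4 + V)/(2*V) (H(V) = (4 + V)/((2*V)) = (4 + V)*(1/(2*V)) = (4 + V)/(2*V))
W = 0 (W = 3*((½)*(4 - 4)/(-4)) = 3*((½)*(-¼)*0) = 3*0 = 0)
U(h) = -4*h (U(h) = -4*h - 1*0 = -4*h + 0 = -4*h)
U(2)*(-142) + 26 = -4*2*(-142) + 26 = -8*(-142) + 26 = 1136 + 26 = 1162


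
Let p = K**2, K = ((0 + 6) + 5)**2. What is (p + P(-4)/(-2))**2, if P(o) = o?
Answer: 214417449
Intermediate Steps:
K = 121 (K = (6 + 5)**2 = 11**2 = 121)
p = 14641 (p = 121**2 = 14641)
(p + P(-4)/(-2))**2 = (14641 - 4/(-2))**2 = (14641 - 4*(-1/2))**2 = (14641 + 2)**2 = 14643**2 = 214417449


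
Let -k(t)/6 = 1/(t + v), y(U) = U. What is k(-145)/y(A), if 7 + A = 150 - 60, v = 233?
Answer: -3/3652 ≈ -0.00082147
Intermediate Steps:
A = 83 (A = -7 + (150 - 60) = -7 + 90 = 83)
k(t) = -6/(233 + t) (k(t) = -6/(t + 233) = -6/(233 + t))
k(-145)/y(A) = -6/(233 - 145)/83 = -6/88*(1/83) = -6*1/88*(1/83) = -3/44*1/83 = -3/3652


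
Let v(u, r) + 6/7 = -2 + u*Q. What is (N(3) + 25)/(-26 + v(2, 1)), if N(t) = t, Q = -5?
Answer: -49/68 ≈ -0.72059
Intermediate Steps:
v(u, r) = -20/7 - 5*u (v(u, r) = -6/7 + (-2 + u*(-5)) = -6/7 + (-2 - 5*u) = -20/7 - 5*u)
(N(3) + 25)/(-26 + v(2, 1)) = (3 + 25)/(-26 + (-20/7 - 5*2)) = 28/(-26 + (-20/7 - 10)) = 28/(-26 - 90/7) = 28/(-272/7) = 28*(-7/272) = -49/68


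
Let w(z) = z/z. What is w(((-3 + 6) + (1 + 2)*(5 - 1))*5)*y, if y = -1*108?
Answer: -108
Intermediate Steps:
w(z) = 1
y = -108
w(((-3 + 6) + (1 + 2)*(5 - 1))*5)*y = 1*(-108) = -108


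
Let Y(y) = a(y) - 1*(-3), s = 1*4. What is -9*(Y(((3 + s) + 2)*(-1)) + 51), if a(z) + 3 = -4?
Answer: -423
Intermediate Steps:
s = 4
a(z) = -7 (a(z) = -3 - 4 = -7)
Y(y) = -4 (Y(y) = -7 - 1*(-3) = -7 + 3 = -4)
-9*(Y(((3 + s) + 2)*(-1)) + 51) = -9*(-4 + 51) = -9*47 = -423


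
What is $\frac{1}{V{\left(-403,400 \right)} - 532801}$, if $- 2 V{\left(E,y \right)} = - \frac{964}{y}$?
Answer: $- \frac{200}{106559959} \approx -1.8769 \cdot 10^{-6}$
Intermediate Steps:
$V{\left(E,y \right)} = \frac{482}{y}$ ($V{\left(E,y \right)} = - \frac{\left(-964\right) \frac{1}{y}}{2} = \frac{482}{y}$)
$\frac{1}{V{\left(-403,400 \right)} - 532801} = \frac{1}{\frac{482}{400} - 532801} = \frac{1}{482 \cdot \frac{1}{400} - 532801} = \frac{1}{\frac{241}{200} - 532801} = \frac{1}{- \frac{106559959}{200}} = - \frac{200}{106559959}$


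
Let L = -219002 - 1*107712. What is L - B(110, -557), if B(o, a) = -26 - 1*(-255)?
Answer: -326943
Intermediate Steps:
B(o, a) = 229 (B(o, a) = -26 + 255 = 229)
L = -326714 (L = -219002 - 107712 = -326714)
L - B(110, -557) = -326714 - 1*229 = -326714 - 229 = -326943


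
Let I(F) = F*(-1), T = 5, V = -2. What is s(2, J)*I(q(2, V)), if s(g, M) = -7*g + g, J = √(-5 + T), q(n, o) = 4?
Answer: 48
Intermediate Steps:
I(F) = -F
J = 0 (J = √(-5 + 5) = √0 = 0)
s(g, M) = -6*g
s(2, J)*I(q(2, V)) = (-6*2)*(-1*4) = -12*(-4) = 48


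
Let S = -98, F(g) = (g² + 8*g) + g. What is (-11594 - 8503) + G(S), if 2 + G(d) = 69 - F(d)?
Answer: -28752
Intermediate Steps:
F(g) = g² + 9*g
G(d) = 67 - d*(9 + d) (G(d) = -2 + (69 - d*(9 + d)) = 67 - d*(9 + d))
(-11594 - 8503) + G(S) = (-11594 - 8503) + (67 - 1*(-98)*(9 - 98)) = -20097 + (67 - 1*(-98)*(-89)) = -20097 + (67 - 8722) = -20097 - 8655 = -28752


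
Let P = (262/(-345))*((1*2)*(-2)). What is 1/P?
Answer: 345/1048 ≈ 0.32920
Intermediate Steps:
P = 1048/345 (P = (262*(-1/345))*(2*(-2)) = -262/345*(-4) = 1048/345 ≈ 3.0377)
1/P = 1/(1048/345) = 345/1048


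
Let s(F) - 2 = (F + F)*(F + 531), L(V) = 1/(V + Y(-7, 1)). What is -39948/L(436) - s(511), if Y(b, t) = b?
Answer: -18202618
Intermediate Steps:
L(V) = 1/(-7 + V) (L(V) = 1/(V - 7) = 1/(-7 + V))
s(F) = 2 + 2*F*(531 + F) (s(F) = 2 + (F + F)*(F + 531) = 2 + (2*F)*(531 + F) = 2 + 2*F*(531 + F))
-39948/L(436) - s(511) = -39948/(1/(-7 + 436)) - (2 + 2*511² + 1062*511) = -39948/(1/429) - (2 + 2*261121 + 542682) = -39948/1/429 - (2 + 522242 + 542682) = -39948*429 - 1*1064926 = -17137692 - 1064926 = -18202618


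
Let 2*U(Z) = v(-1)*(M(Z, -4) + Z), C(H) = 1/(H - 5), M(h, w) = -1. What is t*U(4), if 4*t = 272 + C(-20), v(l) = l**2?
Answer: 20397/200 ≈ 101.98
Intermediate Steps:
C(H) = 1/(-5 + H)
t = 6799/100 (t = (272 + 1/(-5 - 20))/4 = (272 + 1/(-25))/4 = (272 - 1/25)/4 = (1/4)*(6799/25) = 6799/100 ≈ 67.990)
U(Z) = -1/2 + Z/2 (U(Z) = ((-1)**2*(-1 + Z))/2 = (1*(-1 + Z))/2 = (-1 + Z)/2 = -1/2 + Z/2)
t*U(4) = 6799*(-1/2 + (1/2)*4)/100 = 6799*(-1/2 + 2)/100 = (6799/100)*(3/2) = 20397/200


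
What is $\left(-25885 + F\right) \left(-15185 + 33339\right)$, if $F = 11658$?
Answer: $-258276958$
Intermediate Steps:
$\left(-25885 + F\right) \left(-15185 + 33339\right) = \left(-25885 + 11658\right) \left(-15185 + 33339\right) = \left(-14227\right) 18154 = -258276958$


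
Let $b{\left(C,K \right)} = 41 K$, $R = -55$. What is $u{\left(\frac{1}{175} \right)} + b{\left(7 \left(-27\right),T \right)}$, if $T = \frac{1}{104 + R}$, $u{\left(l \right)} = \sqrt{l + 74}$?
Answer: $\frac{41}{49} + \frac{3 \sqrt{10073}}{35} \approx 9.4394$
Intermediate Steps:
$u{\left(l \right)} = \sqrt{74 + l}$
$T = \frac{1}{49}$ ($T = \frac{1}{104 - 55} = \frac{1}{49} \approx 0.020408$)
$u{\left(\frac{1}{175} \right)} + b{\left(7 \left(-27\right),T \right)} = \sqrt{74 + \frac{1}{175}} + 41 \cdot \frac{1}{49} = \sqrt{74 + \frac{1}{175}} + \frac{41}{49} = \sqrt{\frac{12951}{175}} + \frac{41}{49} = \frac{3 \sqrt{10073}}{35} + \frac{41}{49} = \frac{41}{49} + \frac{3 \sqrt{10073}}{35}$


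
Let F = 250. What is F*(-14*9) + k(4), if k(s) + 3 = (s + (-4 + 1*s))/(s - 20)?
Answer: -126013/4 ≈ -31503.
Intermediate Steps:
k(s) = -3 + (-4 + 2*s)/(-20 + s) (k(s) = -3 + (s + (-4 + 1*s))/(s - 20) = -3 + (s + (-4 + s))/(-20 + s) = -3 + (-4 + 2*s)/(-20 + s))
F*(-14*9) + k(4) = 250*(-14*9) + (56 - 1*4)/(-20 + 4) = 250*(-126) + (56 - 4)/(-16) = -31500 - 1/16*52 = -31500 - 13/4 = -126013/4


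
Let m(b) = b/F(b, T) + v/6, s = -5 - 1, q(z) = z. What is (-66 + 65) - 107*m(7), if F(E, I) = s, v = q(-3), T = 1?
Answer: 532/3 ≈ 177.33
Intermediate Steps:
v = -3
s = -6
F(E, I) = -6
m(b) = -½ - b/6 (m(b) = b/(-6) - 3/6 = b*(-⅙) - 3*⅙ = -b/6 - ½ = -½ - b/6)
(-66 + 65) - 107*m(7) = (-66 + 65) - 107*(-½ - ⅙*7) = -1 - 107*(-½ - 7/6) = -1 - 107*(-5/3) = -1 + 535/3 = 532/3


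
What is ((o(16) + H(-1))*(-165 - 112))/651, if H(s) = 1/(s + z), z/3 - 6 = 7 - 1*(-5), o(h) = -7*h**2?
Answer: 26308075/34503 ≈ 762.49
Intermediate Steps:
z = 54 (z = 18 + 3*(7 - 1*(-5)) = 18 + 3*(7 + 5) = 18 + 3*12 = 18 + 36 = 54)
H(s) = 1/(54 + s) (H(s) = 1/(s + 54) = 1/(54 + s))
((o(16) + H(-1))*(-165 - 112))/651 = ((-7*16**2 + 1/(54 - 1))*(-165 - 112))/651 = ((-7*256 + 1/53)*(-277))*(1/651) = ((-1792 + 1/53)*(-277))*(1/651) = -94975/53*(-277)*(1/651) = (26308075/53)*(1/651) = 26308075/34503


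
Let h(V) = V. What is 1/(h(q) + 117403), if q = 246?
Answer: 1/117649 ≈ 8.4999e-6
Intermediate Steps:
1/(h(q) + 117403) = 1/(246 + 117403) = 1/117649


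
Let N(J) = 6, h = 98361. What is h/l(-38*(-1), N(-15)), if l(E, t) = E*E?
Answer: 98361/1444 ≈ 68.117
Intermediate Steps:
l(E, t) = E**2
h/l(-38*(-1), N(-15)) = 98361/((-38*(-1))**2) = 98361/(38**2) = 98361/1444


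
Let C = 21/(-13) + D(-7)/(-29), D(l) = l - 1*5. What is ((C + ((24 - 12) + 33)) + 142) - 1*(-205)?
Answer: 147331/377 ≈ 390.80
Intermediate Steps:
D(l) = -5 + l (D(l) = l - 5 = -5 + l)
C = -453/377 (C = 21/(-13) + (-5 - 7)/(-29) = 21*(-1/13) - 12*(-1/29) = -21/13 + 12/29 = -453/377 ≈ -1.2016)
((C + ((24 - 12) + 33)) + 142) - 1*(-205) = ((-453/377 + ((24 - 12) + 33)) + 142) - 1*(-205) = ((-453/377 + (12 + 33)) + 142) + 205 = ((-453/377 + 45) + 142) + 205 = (16512/377 + 142) + 205 = 70046/377 + 205 = 147331/377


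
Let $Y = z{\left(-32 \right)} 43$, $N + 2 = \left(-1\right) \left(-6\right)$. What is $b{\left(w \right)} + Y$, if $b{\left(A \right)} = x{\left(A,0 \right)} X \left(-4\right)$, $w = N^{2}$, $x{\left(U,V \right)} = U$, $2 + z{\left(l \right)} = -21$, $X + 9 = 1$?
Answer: $-477$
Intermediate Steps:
$X = -8$ ($X = -9 + 1 = -8$)
$N = 4$ ($N = -2 - -6 = -2 + 6 = 4$)
$z{\left(l \right)} = -23$ ($z{\left(l \right)} = -2 - 21 = -23$)
$w = 16$ ($w = 4^{2} = 16$)
$Y = -989$ ($Y = \left(-23\right) 43 = -989$)
$b{\left(A \right)} = 32 A$ ($b{\left(A \right)} = A \left(-8\right) \left(-4\right) = - 8 A \left(-4\right) = 32 A$)
$b{\left(w \right)} + Y = 32 \cdot 16 - 989 = 512 - 989 = -477$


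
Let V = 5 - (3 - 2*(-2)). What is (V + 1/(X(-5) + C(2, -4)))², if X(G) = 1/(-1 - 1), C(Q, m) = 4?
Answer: 144/49 ≈ 2.9388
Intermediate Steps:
V = -2 (V = 5 - (3 + 4) = 5 - 1*7 = 5 - 7 = -2)
X(G) = -½ (X(G) = 1/(-2) = -½)
(V + 1/(X(-5) + C(2, -4)))² = (-2 + 1/(-½ + 4))² = (-2 + 1/(7/2))² = (-2 + 2/7)² = (-12/7)² = 144/49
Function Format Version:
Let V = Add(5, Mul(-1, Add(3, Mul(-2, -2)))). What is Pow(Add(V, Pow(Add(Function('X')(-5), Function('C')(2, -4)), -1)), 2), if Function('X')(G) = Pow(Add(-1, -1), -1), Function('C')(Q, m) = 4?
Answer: Rational(144, 49) ≈ 2.9388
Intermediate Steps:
V = -2 (V = Add(5, Mul(-1, Add(3, 4))) = Add(5, Mul(-1, 7)) = Add(5, -7) = -2)
Function('X')(G) = Rational(-1, 2) (Function('X')(G) = Pow(-2, -1) = Rational(-1, 2))
Pow(Add(V, Pow(Add(Function('X')(-5), Function('C')(2, -4)), -1)), 2) = Pow(Add(-2, Pow(Add(Rational(-1, 2), 4), -1)), 2) = Pow(Add(-2, Pow(Rational(7, 2), -1)), 2) = Pow(Add(-2, Rational(2, 7)), 2) = Pow(Rational(-12, 7), 2) = Rational(144, 49)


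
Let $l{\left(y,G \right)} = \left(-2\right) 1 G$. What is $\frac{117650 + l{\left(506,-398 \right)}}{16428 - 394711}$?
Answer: $- \frac{118446}{378283} \approx -0.31311$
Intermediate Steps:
$l{\left(y,G \right)} = - 2 G$
$\frac{117650 + l{\left(506,-398 \right)}}{16428 - 394711} = \frac{117650 - -796}{16428 - 394711} = \frac{117650 + 796}{-378283} = 118446 \left(- \frac{1}{378283}\right) = - \frac{118446}{378283}$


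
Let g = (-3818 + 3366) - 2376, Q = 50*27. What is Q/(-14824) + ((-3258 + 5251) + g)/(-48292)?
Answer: -1650505/22371269 ≈ -0.073778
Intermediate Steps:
Q = 1350
g = -2828 (g = -452 - 2376 = -2828)
Q/(-14824) + ((-3258 + 5251) + g)/(-48292) = 1350/(-14824) + ((-3258 + 5251) - 2828)/(-48292) = 1350*(-1/14824) + (1993 - 2828)*(-1/48292) = -675/7412 - 835*(-1/48292) = -675/7412 + 835/48292 = -1650505/22371269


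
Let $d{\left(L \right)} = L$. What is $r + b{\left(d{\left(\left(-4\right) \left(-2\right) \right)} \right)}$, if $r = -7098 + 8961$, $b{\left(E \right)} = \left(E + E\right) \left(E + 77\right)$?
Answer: $3223$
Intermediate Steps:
$b{\left(E \right)} = 2 E \left(77 + E\right)$
$r = 1863$
$r + b{\left(d{\left(\left(-4\right) \left(-2\right) \right)} \right)} = 1863 + 2 \left(\left(-4\right) \left(-2\right)\right) \left(77 - -8\right) = 1863 + 2 \cdot 8 \left(77 + 8\right) = 1863 + 2 \cdot 8 \cdot 85 = 1863 + 1360 = 3223$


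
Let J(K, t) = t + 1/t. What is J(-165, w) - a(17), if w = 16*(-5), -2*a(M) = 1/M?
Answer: -108777/1360 ≈ -79.983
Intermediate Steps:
a(M) = -1/(2*M)
w = -80
J(-165, w) - a(17) = (-80 + 1/(-80)) - (-1)/(2*17) = (-80 - 1/80) - (-1)/(2*17) = -6401/80 - 1*(-1/34) = -6401/80 + 1/34 = -108777/1360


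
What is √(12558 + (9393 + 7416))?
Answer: 3*√3263 ≈ 171.37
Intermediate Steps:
√(12558 + (9393 + 7416)) = √(12558 + 16809) = √29367 = 3*√3263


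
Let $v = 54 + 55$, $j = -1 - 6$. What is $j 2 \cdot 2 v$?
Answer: $-3052$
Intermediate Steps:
$j = -7$ ($j = -1 - 6 = -7$)
$v = 109$
$j 2 \cdot 2 v = \left(-7\right) 2 \cdot 2 \cdot 109 = \left(-14\right) 2 \cdot 109 = \left(-28\right) 109 = -3052$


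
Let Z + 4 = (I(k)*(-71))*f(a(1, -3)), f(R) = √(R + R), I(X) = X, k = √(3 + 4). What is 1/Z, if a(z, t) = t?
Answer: I/(-4*I + 71*√42) ≈ -1.8891e-5 + 0.0021731*I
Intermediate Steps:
k = √7 ≈ 2.6458
f(R) = √2*√R (f(R) = √(2*R) = √2*√R)
Z = -4 - 71*I*√42 (Z = -4 + (√7*(-71))*(√2*√(-3)) = -4 + (-71*√7)*(√2*(I*√3)) = -4 + (-71*√7)*(I*√6) = -4 - 71*I*√42 ≈ -4.0 - 460.13*I)
1/Z = 1/(-4 - 71*I*√42)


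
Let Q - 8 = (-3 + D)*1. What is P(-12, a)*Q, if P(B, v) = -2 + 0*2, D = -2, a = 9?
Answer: -6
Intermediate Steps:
P(B, v) = -2 (P(B, v) = -2 + 0 = -2)
Q = 3 (Q = 8 + (-3 - 2)*1 = 8 - 5*1 = 8 - 5 = 3)
P(-12, a)*Q = -2*3 = -6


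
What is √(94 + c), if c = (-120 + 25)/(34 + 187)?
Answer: √4570059/221 ≈ 9.6732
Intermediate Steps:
c = -95/221 ≈ -0.42986
√(94 + c) = √(94 - 95/221) = √(20679/221) = √4570059/221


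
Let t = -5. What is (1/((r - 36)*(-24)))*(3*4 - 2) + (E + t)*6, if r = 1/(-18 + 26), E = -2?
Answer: -36152/861 ≈ -41.988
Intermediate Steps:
r = 1/8 ≈ 0.12500
(1/((r - 36)*(-24)))*(3*4 - 2) + (E + t)*6 = (1/((1/8 - 36)*(-24)))*(3*4 - 2) + (-2 - 5)*6 = (-1/24/(-287/8))*(12 - 2) - 7*6 = -8/287*(-1/24)*10 - 42 = (1/861)*10 - 42 = 10/861 - 42 = -36152/861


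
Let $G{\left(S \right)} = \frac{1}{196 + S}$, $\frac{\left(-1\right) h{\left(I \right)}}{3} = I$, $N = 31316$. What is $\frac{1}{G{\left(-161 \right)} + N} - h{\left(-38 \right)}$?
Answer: $- \frac{124950919}{1096061} \approx -114.0$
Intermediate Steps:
$h{\left(I \right)} = - 3 I$
$\frac{1}{G{\left(-161 \right)} + N} - h{\left(-38 \right)} = \frac{1}{\frac{1}{196 - 161} + 31316} - \left(-3\right) \left(-38\right) = \frac{1}{\frac{1}{35} + 31316} - 114 = \frac{1}{\frac{1096061}{35}} - 114 = \frac{35}{1096061} - 114 = - \frac{124950919}{1096061}$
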